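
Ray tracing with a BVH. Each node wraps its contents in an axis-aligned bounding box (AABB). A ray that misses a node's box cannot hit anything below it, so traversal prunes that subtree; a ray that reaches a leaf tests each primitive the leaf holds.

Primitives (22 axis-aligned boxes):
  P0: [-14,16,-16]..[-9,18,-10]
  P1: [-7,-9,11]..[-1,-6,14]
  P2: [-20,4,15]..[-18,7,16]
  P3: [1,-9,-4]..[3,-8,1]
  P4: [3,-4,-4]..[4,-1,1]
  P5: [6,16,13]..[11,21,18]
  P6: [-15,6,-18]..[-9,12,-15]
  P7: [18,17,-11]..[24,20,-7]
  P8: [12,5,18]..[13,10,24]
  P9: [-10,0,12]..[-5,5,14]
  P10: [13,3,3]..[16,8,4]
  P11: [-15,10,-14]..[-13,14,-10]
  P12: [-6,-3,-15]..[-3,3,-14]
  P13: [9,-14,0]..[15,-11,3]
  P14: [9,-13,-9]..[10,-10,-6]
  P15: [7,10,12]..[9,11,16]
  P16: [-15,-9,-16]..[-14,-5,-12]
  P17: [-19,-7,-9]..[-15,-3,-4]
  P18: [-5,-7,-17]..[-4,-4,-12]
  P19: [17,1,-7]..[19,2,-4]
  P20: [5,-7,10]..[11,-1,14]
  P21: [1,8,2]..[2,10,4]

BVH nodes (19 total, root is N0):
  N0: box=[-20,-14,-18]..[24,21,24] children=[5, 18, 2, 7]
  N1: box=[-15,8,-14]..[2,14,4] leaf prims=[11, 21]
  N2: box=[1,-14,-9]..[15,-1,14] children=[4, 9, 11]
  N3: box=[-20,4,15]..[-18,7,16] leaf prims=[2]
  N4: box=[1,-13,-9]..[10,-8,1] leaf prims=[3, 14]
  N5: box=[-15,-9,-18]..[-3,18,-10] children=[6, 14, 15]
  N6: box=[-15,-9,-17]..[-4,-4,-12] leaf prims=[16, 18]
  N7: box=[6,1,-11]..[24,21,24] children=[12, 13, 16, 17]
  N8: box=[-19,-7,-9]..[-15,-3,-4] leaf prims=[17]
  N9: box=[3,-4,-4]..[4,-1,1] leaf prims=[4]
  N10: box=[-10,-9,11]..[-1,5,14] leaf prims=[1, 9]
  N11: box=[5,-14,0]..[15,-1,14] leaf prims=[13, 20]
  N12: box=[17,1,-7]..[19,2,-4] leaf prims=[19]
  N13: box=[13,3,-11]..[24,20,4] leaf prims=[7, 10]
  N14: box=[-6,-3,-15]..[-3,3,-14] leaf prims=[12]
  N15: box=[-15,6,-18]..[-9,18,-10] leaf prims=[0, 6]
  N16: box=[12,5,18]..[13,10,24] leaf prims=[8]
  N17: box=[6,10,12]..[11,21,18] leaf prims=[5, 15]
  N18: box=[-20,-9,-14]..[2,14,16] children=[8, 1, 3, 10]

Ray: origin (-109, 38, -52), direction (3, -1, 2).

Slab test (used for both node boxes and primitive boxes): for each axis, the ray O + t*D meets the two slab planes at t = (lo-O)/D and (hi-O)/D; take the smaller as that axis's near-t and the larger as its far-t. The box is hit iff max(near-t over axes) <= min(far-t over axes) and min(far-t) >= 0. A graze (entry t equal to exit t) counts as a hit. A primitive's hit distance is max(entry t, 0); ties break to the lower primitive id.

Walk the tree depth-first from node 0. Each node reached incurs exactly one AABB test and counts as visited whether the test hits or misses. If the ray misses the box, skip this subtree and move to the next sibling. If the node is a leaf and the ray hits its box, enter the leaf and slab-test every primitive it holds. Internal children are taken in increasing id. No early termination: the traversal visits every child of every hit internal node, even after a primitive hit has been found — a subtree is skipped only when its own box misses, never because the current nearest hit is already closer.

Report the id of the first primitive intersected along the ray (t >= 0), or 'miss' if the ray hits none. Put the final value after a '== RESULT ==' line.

Trace the traversal:
N0 x:[89/3,133/3] y:[17,52] z:[17,38] -> hit [89/3,38], descend [2, 5, 7, 18]
  N2 x:[110/3,124/3] y:[39,52] z:[43/2,33] -> miss, prune
  N5 x:[94/3,106/3] y:[20,47] z:[17,21] -> miss, prune
  N7 x:[115/3,133/3] y:[17,37] z:[41/2,38] -> miss, prune
  N18 x:[89/3,37] y:[24,47] z:[19,34] -> hit [89/3,34], descend [1, 3, 8, 10]
    N1 x:[94/3,37] y:[24,30] z:[19,28] -> miss, prune
    N3 x:[89/3,91/3] y:[31,34] z:[67/2,34] -> miss, prune
    N8 x:[30,94/3] y:[41,45] z:[43/2,24] -> miss, prune
    N10 x:[33,36] y:[33,47] z:[63/2,33] -> hit [33,33] leaf, test {P1(miss), P9@t=33}

Summary -> nodes [0, 2, 5, 7, 18, 1, 3, 8, 10]; box-tests=9; leaf-entries=1; first=P9

== RESULT ==
9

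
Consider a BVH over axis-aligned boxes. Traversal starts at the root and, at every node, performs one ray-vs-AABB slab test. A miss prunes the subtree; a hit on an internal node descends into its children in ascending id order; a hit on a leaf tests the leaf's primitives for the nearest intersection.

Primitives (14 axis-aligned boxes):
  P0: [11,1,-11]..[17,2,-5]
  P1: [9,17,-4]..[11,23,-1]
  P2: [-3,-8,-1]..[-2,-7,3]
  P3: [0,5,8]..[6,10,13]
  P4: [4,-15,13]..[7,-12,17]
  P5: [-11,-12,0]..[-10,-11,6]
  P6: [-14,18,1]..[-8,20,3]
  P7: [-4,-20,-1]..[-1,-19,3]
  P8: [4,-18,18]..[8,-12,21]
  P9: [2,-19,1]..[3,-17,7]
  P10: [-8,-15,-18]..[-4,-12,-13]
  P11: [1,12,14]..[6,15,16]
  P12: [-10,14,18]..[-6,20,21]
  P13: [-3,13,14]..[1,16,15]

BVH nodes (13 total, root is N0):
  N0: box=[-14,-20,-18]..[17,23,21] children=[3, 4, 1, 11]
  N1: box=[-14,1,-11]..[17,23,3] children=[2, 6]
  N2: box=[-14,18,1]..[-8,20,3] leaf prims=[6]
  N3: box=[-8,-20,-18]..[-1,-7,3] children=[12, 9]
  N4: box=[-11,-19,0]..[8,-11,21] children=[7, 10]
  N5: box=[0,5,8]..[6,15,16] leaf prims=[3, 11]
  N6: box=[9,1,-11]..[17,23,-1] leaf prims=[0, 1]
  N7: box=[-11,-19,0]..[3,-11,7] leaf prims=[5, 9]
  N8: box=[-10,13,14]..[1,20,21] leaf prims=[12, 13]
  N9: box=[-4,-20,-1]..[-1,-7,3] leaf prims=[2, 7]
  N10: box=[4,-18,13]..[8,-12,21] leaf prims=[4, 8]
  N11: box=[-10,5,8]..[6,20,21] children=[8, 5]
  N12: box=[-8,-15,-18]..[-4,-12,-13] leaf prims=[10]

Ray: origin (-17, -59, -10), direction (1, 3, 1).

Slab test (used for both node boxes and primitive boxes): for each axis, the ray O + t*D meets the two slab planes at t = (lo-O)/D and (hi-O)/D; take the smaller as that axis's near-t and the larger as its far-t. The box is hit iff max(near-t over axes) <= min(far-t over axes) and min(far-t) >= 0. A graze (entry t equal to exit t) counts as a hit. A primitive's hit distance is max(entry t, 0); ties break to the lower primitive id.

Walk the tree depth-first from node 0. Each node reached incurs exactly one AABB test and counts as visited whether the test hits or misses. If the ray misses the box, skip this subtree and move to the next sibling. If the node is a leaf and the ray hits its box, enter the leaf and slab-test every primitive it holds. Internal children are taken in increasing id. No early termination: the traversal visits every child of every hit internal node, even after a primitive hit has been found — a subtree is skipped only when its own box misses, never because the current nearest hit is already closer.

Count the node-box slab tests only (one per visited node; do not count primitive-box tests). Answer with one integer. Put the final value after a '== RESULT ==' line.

Trace the traversal:
N0 x:[3,34] y:[13,82/3] z:[-8,31] -> hit [13,82/3], descend [1, 3, 4, 11]
  N1 x:[3,34] y:[20,82/3] z:[-1,13] -> miss, prune
  N3 x:[9,16] y:[13,52/3] z:[-8,13] -> hit [13,13], descend [9, 12]
    N9 x:[13,16] y:[13,52/3] z:[9,13] -> hit [13,13] leaf, test {P2(miss), P7@t=13}
    N12 x:[9,13] y:[44/3,47/3] z:[-8,-3] -> miss, prune
  N4 x:[6,25] y:[40/3,16] z:[10,31] -> hit [40/3,16], descend [7, 10]
    N7 x:[6,20] y:[40/3,16] z:[10,17] -> hit [40/3,16] leaf, test {P5(miss), P9(miss)}
    N10 x:[21,25] y:[41/3,47/3] z:[23,31] -> miss, prune
  N11 x:[7,23] y:[64/3,79/3] z:[18,31] -> hit [64/3,23], descend [5, 8]
    N5 x:[17,23] y:[64/3,74/3] z:[18,26] -> hit [64/3,23] leaf, test {P3@t=64/3, P11(miss)}
    N8 x:[7,18] y:[24,79/3] z:[24,31] -> miss, prune

Summary -> nodes [0, 1, 3, 9, 12, 4, 7, 10, 11, 5, 8]; box-tests=11; leaf-entries=3; first=P7

== RESULT ==
11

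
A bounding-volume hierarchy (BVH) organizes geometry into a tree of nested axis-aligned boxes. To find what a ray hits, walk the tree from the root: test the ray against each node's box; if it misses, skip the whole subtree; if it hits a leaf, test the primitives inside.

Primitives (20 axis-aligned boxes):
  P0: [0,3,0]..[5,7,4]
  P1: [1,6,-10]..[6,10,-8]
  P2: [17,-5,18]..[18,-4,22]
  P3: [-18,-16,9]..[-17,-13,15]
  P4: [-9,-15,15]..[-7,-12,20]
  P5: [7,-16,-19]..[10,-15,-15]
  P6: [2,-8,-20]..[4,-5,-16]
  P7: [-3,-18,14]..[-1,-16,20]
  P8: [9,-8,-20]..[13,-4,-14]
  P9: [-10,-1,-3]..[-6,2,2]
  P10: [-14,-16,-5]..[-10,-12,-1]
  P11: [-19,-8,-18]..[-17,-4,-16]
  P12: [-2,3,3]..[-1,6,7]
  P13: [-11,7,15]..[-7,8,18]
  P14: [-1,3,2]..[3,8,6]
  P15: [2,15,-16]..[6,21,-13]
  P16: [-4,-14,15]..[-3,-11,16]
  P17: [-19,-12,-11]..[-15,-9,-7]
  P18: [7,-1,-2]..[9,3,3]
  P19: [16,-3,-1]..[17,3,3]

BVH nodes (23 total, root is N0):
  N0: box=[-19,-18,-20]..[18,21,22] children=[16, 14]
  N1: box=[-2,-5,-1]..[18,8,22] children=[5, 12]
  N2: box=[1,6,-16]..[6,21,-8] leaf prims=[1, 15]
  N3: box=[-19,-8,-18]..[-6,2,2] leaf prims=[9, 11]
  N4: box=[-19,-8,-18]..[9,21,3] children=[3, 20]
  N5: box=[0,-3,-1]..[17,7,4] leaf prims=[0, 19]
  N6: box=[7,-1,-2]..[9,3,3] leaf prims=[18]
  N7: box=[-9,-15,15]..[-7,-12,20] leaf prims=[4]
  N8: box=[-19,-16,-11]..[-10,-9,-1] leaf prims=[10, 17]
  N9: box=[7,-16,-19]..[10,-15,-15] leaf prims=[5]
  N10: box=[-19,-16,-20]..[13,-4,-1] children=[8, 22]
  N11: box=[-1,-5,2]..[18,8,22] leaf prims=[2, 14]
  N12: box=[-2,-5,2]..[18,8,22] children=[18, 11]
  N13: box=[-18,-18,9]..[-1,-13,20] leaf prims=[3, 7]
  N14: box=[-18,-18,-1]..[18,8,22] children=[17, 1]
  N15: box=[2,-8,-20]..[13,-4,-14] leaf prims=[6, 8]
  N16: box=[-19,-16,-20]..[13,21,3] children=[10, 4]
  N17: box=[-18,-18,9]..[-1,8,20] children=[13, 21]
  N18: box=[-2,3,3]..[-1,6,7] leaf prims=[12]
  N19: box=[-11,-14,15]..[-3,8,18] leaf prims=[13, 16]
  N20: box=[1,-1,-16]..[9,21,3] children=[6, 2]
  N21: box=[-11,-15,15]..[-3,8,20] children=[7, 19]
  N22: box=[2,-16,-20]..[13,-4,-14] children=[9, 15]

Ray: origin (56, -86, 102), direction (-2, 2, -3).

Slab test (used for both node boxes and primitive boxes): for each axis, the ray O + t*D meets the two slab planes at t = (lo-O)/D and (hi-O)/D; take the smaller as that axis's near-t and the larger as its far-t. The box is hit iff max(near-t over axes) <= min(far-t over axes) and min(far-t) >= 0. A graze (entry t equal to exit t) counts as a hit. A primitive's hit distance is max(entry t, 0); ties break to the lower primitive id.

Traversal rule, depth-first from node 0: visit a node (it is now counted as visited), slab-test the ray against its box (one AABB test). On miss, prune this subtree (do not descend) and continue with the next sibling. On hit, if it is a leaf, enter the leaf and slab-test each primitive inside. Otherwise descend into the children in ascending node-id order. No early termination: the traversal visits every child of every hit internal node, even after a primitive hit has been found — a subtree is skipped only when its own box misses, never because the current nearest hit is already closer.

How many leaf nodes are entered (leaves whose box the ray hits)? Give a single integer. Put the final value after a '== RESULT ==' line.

Walk:
N0 x:[19,75/2] y:[34,107/2] z:[80/3,122/3] -> hit [34,75/2], descend [14, 16]
  N14 x:[19,37] y:[34,47] z:[80/3,103/3] -> hit [34,103/3], descend [1, 17]
    N1 x:[19,29] y:[81/2,47] z:[80/3,103/3] -> miss, prune
    N17 x:[57/2,37] y:[34,47] z:[82/3,31] -> miss, prune
  N16 x:[43/2,75/2] y:[35,107/2] z:[33,122/3] -> hit [35,75/2], descend [4, 10]
    N4 x:[47/2,75/2] y:[39,107/2] z:[33,40] -> miss, prune
    N10 x:[43/2,75/2] y:[35,41] z:[103/3,122/3] -> hit [35,75/2], descend [8, 22]
      N8 x:[33,75/2] y:[35,77/2] z:[103/3,113/3] -> hit [35,75/2] leaf, test {P10@t=35, P17@t=37}
      N22 x:[43/2,27] y:[35,41] z:[116/3,122/3] -> miss, prune

Visited [0, 14, 1, 17, 16, 4, 10, 8, 22]. Tests: 9 box, 1 leaf. Nearest: P10.

== RESULT ==
1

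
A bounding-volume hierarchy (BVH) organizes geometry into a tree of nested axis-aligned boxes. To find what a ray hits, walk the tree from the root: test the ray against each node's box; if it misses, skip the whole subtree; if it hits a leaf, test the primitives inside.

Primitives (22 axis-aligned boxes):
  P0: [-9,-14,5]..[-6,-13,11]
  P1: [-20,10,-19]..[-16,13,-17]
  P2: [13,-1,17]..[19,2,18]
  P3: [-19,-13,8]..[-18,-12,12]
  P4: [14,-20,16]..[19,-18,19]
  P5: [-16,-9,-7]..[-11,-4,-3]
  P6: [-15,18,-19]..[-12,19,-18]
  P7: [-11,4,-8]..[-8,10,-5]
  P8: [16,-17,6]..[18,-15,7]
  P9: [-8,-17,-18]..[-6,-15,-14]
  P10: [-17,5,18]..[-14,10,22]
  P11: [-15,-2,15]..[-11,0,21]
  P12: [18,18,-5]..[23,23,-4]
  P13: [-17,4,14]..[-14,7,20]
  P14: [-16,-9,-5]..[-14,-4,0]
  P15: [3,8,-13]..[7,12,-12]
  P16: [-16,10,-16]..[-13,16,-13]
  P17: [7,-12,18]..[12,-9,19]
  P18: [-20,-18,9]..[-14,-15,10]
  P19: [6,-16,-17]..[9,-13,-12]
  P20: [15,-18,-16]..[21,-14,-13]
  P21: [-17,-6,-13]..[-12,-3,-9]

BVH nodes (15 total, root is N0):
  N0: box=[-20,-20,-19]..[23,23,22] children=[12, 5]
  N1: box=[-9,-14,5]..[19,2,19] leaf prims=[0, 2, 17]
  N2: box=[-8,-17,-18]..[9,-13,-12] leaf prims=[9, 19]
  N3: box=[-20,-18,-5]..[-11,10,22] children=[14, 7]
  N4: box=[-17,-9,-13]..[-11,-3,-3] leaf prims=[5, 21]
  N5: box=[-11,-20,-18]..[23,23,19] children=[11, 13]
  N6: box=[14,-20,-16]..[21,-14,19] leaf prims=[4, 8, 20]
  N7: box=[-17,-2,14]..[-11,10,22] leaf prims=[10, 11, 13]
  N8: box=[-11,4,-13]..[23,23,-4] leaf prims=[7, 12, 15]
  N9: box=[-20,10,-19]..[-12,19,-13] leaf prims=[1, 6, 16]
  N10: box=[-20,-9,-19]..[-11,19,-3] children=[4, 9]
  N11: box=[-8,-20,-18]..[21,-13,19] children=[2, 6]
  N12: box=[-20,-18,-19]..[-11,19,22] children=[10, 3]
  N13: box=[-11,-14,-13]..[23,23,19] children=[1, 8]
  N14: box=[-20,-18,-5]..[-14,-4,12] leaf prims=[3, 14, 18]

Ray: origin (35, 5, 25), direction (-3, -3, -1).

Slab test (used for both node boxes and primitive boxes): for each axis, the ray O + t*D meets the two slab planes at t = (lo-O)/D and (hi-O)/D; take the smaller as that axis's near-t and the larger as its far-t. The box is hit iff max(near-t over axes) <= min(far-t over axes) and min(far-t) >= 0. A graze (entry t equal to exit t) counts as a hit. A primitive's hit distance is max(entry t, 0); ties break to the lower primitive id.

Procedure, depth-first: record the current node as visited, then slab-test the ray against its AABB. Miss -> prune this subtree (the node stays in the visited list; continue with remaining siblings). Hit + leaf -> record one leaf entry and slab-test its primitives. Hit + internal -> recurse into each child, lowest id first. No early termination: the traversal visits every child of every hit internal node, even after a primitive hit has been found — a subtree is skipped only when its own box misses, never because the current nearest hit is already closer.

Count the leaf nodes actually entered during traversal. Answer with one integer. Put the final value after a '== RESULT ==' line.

Trace the traversal:
N0 x:[4,55/3] y:[-6,25/3] z:[3,44] -> hit [4,25/3], descend [5, 12]
  N5 x:[4,46/3] y:[-6,25/3] z:[6,43] -> hit [6,25/3], descend [11, 13]
    N11 x:[14/3,43/3] y:[6,25/3] z:[6,43] -> hit [6,25/3], descend [2, 6]
      N2 x:[26/3,43/3] y:[6,22/3] z:[37,43] -> miss, prune
      N6 x:[14/3,7] y:[19/3,25/3] z:[6,41] -> hit [19/3,7] leaf, test {P4(miss), P8(miss), P20(miss)}
    N13 x:[4,46/3] y:[-6,19/3] z:[6,38] -> hit [6,19/3], descend [1, 8]
      N1 x:[16/3,44/3] y:[1,19/3] z:[6,20] -> hit [6,19/3] leaf, test {P0(miss), P2(miss), P17(miss)}
      N8 x:[4,46/3] y:[-6,1/3] z:[29,38] -> miss, prune
  N12 x:[46/3,55/3] y:[-14/3,23/3] z:[3,44] -> miss, prune

9 AABB tests over nodes [0, 5, 11, 2, 6, 13, 1, 8, 12]; 2 leaves entered; closest miss.

== RESULT ==
2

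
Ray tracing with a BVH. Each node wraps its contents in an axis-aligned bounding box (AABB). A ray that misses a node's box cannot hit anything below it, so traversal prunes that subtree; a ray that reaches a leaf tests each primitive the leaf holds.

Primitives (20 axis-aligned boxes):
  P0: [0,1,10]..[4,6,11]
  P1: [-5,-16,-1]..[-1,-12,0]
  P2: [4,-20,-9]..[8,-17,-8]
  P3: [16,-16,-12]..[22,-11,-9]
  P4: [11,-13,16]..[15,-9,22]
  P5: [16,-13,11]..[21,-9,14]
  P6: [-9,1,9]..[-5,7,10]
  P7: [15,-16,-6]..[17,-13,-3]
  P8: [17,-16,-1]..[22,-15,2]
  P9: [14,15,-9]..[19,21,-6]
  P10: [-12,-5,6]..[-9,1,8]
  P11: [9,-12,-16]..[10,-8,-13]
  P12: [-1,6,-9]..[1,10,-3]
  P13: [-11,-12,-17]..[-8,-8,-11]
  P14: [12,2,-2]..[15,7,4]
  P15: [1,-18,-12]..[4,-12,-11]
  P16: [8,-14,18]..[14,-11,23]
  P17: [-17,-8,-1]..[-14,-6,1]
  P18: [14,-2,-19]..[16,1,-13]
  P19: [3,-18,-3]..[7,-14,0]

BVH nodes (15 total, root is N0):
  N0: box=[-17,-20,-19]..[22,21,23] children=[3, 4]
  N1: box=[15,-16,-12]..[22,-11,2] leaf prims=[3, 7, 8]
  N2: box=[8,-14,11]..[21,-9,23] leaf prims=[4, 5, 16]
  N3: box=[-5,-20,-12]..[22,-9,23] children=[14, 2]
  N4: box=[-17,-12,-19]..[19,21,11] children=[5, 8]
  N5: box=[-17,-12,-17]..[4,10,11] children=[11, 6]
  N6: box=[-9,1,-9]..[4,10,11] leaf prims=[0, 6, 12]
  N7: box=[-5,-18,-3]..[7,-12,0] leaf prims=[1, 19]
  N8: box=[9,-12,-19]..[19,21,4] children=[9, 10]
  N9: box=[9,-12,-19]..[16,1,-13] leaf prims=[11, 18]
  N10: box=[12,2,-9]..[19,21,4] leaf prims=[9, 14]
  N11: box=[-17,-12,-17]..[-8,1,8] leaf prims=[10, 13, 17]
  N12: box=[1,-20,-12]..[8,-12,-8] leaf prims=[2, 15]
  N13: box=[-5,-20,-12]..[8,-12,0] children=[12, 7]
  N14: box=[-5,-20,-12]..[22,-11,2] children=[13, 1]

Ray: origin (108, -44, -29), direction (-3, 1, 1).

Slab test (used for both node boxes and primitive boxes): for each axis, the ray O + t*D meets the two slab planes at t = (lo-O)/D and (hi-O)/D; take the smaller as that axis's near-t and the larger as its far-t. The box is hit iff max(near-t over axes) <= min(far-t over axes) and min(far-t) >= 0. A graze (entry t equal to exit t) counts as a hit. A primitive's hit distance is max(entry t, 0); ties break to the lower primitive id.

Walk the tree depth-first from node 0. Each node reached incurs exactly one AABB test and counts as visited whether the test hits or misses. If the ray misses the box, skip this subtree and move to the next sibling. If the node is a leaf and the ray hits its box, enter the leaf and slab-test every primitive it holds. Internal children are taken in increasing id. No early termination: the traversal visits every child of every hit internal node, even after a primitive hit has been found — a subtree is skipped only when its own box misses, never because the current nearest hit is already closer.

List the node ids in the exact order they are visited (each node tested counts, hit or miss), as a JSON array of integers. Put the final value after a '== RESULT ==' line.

Trace the traversal:
N0 x:[86/3,125/3] y:[24,65] z:[10,52] -> hit [86/3,125/3], descend [3, 4]
  N3 x:[86/3,113/3] y:[24,35] z:[17,52] -> hit [86/3,35], descend [2, 14]
    N2 x:[29,100/3] y:[30,35] z:[40,52] -> miss, prune
    N14 x:[86/3,113/3] y:[24,33] z:[17,31] -> hit [86/3,31], descend [1, 13]
      N1 x:[86/3,31] y:[28,33] z:[17,31] -> hit [86/3,31] leaf, test {P3(miss), P7(miss), P8@t=86/3}
      N13 x:[100/3,113/3] y:[24,32] z:[17,29] -> miss, prune
  N4 x:[89/3,125/3] y:[32,65] z:[10,40] -> hit [32,40], descend [5, 8]
    N5 x:[104/3,125/3] y:[32,54] z:[12,40] -> hit [104/3,40], descend [6, 11]
      N6 x:[104/3,39] y:[45,54] z:[20,40] -> miss, prune
      N11 x:[116/3,125/3] y:[32,45] z:[12,37] -> miss, prune
    N8 x:[89/3,33] y:[32,65] z:[10,33] -> hit [32,33], descend [9, 10]
      N9 x:[92/3,33] y:[32,45] z:[10,16] -> miss, prune
      N10 x:[89/3,32] y:[46,65] z:[20,33] -> miss, prune

Visited [0, 3, 2, 14, 1, 13, 4, 5, 6, 11, 8, 9, 10]. Tests: 13 box, 1 leaf. Nearest: P8.

== RESULT ==
[0, 3, 2, 14, 1, 13, 4, 5, 6, 11, 8, 9, 10]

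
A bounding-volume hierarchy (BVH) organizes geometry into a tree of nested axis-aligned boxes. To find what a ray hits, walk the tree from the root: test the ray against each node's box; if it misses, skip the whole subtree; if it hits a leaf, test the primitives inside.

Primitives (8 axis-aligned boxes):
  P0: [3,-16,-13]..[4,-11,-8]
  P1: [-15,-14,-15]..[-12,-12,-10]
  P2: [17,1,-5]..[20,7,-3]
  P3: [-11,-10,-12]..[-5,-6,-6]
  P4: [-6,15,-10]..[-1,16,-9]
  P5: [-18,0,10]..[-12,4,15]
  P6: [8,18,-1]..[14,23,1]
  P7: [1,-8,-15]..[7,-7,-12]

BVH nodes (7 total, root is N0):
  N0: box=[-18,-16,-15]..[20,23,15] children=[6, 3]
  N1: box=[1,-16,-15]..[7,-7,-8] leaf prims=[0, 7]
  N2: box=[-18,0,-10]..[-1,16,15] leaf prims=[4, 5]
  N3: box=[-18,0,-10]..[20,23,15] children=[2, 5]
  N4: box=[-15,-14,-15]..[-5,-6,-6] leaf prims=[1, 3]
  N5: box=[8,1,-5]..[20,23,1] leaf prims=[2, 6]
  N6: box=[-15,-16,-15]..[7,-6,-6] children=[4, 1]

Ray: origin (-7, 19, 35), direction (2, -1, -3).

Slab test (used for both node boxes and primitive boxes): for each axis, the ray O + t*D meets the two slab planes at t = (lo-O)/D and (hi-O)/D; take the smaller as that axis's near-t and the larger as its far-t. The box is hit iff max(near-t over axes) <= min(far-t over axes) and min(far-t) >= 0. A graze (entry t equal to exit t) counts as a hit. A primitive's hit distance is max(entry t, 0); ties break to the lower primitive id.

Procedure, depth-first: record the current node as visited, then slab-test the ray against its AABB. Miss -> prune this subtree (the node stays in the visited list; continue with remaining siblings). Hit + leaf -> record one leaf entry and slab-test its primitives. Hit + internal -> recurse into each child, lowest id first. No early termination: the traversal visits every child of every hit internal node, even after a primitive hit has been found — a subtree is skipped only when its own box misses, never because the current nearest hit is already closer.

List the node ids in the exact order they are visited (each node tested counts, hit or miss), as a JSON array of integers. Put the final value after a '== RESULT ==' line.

Traverse from the root:
N0 x:[-11/2,27/2] y:[-4,35] z:[20/3,50/3] -> hit [20/3,27/2], descend [3, 6]
  N3 x:[-11/2,27/2] y:[-4,19] z:[20/3,15] -> hit [20/3,27/2], descend [2, 5]
    N2 x:[-11/2,3] y:[3,19] z:[20/3,15] -> miss, prune
    N5 x:[15/2,27/2] y:[-4,18] z:[34/3,40/3] -> hit [34/3,40/3] leaf, test {P2@t=38/3, P6(miss)}
  N6 x:[-4,7] y:[25,35] z:[41/3,50/3] -> miss, prune

5 AABB tests over nodes [0, 3, 2, 5, 6]; 1 leaf entered; closest P2.

== RESULT ==
[0, 3, 2, 5, 6]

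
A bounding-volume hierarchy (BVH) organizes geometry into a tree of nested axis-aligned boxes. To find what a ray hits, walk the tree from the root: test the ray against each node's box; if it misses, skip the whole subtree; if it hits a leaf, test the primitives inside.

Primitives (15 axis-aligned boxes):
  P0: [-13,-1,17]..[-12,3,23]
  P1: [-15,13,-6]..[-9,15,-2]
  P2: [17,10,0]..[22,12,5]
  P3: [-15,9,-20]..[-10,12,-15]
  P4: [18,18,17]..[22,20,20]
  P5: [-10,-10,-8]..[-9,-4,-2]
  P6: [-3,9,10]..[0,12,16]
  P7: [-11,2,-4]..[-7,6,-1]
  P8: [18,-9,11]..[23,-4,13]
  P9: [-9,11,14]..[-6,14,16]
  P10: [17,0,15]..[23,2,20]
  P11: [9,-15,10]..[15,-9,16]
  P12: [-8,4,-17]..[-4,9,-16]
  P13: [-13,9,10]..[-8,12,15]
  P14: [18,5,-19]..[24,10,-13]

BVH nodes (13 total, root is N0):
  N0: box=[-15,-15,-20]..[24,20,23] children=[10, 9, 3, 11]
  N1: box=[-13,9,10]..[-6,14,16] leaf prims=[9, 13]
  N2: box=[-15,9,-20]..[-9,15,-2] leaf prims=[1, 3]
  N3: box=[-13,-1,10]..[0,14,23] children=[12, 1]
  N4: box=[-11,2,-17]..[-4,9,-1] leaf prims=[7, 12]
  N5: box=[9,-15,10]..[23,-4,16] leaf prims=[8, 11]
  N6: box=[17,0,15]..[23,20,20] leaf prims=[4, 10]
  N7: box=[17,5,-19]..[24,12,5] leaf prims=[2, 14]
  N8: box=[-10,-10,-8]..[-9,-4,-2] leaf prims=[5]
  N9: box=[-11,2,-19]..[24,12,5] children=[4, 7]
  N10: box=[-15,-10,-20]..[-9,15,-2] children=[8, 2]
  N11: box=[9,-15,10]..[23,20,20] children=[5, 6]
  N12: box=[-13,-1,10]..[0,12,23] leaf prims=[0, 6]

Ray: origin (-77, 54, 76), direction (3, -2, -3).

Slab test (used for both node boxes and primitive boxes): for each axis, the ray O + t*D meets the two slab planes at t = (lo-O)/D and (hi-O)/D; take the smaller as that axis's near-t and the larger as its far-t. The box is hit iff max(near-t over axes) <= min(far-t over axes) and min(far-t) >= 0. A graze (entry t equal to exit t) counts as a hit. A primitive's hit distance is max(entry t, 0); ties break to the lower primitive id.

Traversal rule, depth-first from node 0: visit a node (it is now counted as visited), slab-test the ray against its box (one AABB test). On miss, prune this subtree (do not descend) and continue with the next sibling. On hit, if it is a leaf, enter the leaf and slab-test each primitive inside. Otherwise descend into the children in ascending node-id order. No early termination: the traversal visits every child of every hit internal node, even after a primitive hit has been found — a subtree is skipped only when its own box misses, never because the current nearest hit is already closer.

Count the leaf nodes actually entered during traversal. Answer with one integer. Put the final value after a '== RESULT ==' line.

Walk:
N0 x:[62/3,101/3] y:[17,69/2] z:[53/3,32] -> hit [62/3,32], descend [3, 9, 10, 11]
  N3 x:[64/3,77/3] y:[20,55/2] z:[53/3,22] -> hit [64/3,22], descend [1, 12]
    N1 x:[64/3,71/3] y:[20,45/2] z:[20,22] -> hit [64/3,22] leaf, test {P9(miss), P13@t=64/3}
    N12 x:[64/3,77/3] y:[21,55/2] z:[53/3,22] -> hit [64/3,22] leaf, test {P0(miss), P6(miss)}
  N9 x:[22,101/3] y:[21,26] z:[71/3,95/3] -> hit [71/3,26], descend [4, 7]
    N4 x:[22,73/3] y:[45/2,26] z:[77/3,31] -> miss, prune
    N7 x:[94/3,101/3] y:[21,49/2] z:[71/3,95/3] -> miss, prune
  N10 x:[62/3,68/3] y:[39/2,32] z:[26,32] -> miss, prune
  N11 x:[86/3,100/3] y:[17,69/2] z:[56/3,22] -> miss, prune

9 AABB tests over nodes [0, 3, 1, 12, 9, 4, 7, 10, 11]; 2 leaves entered; closest P13.

== RESULT ==
2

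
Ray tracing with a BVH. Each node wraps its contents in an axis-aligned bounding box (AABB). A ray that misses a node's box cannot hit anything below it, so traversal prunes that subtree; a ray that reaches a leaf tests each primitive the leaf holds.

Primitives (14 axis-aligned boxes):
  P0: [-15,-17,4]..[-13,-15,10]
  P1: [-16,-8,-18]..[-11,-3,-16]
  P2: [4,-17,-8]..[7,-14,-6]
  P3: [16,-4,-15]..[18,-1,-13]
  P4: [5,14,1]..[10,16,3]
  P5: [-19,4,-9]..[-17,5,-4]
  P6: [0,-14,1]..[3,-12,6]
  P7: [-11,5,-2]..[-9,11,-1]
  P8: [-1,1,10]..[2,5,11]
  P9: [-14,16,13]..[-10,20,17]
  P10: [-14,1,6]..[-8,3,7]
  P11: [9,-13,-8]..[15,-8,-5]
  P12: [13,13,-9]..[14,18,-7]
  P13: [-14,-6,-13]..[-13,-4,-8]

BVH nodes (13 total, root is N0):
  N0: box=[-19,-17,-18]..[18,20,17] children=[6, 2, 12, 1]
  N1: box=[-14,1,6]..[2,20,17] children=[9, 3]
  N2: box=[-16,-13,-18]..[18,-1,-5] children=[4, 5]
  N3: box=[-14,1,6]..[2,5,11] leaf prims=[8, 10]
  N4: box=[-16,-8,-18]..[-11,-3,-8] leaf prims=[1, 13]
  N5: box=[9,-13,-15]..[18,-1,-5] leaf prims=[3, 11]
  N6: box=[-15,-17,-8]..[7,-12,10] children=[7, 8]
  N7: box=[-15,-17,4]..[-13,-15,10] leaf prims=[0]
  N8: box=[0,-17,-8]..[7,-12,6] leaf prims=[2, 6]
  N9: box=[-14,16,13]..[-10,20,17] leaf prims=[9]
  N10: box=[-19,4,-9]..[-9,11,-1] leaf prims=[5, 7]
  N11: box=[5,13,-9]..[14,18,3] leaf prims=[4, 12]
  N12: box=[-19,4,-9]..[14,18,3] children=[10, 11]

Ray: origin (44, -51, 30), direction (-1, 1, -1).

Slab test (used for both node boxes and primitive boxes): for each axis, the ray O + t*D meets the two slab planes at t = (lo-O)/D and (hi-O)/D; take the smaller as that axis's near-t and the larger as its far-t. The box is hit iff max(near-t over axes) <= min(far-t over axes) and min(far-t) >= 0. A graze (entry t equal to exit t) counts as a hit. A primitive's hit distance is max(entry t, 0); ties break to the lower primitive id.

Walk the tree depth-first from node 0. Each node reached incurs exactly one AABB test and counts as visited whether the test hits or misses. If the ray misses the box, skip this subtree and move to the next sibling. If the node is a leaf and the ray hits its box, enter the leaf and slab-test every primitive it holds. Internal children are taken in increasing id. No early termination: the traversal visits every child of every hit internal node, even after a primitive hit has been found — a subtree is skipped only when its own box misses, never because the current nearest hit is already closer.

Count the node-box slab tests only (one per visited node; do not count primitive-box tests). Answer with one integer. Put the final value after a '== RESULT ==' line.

Traverse from the root:
N0 x:[26,63] y:[34,71] z:[13,48] -> hit [34,48], descend [1, 2, 6, 12]
  N1 x:[42,58] y:[52,71] z:[13,24] -> miss, prune
  N2 x:[26,60] y:[38,50] z:[35,48] -> hit [38,48], descend [4, 5]
    N4 x:[55,60] y:[43,48] z:[38,48] -> miss, prune
    N5 x:[26,35] y:[38,50] z:[35,45] -> miss, prune
  N6 x:[37,59] y:[34,39] z:[20,38] -> hit [37,38], descend [7, 8]
    N7 x:[57,59] y:[34,36] z:[20,26] -> miss, prune
    N8 x:[37,44] y:[34,39] z:[24,38] -> hit [37,38] leaf, test {P2@t=37, P6(miss)}
  N12 x:[30,63] y:[55,69] z:[27,39] -> miss, prune

Visited [0, 1, 2, 4, 5, 6, 7, 8, 12]. Tests: 9 box, 1 leaf. Nearest: P2.

== RESULT ==
9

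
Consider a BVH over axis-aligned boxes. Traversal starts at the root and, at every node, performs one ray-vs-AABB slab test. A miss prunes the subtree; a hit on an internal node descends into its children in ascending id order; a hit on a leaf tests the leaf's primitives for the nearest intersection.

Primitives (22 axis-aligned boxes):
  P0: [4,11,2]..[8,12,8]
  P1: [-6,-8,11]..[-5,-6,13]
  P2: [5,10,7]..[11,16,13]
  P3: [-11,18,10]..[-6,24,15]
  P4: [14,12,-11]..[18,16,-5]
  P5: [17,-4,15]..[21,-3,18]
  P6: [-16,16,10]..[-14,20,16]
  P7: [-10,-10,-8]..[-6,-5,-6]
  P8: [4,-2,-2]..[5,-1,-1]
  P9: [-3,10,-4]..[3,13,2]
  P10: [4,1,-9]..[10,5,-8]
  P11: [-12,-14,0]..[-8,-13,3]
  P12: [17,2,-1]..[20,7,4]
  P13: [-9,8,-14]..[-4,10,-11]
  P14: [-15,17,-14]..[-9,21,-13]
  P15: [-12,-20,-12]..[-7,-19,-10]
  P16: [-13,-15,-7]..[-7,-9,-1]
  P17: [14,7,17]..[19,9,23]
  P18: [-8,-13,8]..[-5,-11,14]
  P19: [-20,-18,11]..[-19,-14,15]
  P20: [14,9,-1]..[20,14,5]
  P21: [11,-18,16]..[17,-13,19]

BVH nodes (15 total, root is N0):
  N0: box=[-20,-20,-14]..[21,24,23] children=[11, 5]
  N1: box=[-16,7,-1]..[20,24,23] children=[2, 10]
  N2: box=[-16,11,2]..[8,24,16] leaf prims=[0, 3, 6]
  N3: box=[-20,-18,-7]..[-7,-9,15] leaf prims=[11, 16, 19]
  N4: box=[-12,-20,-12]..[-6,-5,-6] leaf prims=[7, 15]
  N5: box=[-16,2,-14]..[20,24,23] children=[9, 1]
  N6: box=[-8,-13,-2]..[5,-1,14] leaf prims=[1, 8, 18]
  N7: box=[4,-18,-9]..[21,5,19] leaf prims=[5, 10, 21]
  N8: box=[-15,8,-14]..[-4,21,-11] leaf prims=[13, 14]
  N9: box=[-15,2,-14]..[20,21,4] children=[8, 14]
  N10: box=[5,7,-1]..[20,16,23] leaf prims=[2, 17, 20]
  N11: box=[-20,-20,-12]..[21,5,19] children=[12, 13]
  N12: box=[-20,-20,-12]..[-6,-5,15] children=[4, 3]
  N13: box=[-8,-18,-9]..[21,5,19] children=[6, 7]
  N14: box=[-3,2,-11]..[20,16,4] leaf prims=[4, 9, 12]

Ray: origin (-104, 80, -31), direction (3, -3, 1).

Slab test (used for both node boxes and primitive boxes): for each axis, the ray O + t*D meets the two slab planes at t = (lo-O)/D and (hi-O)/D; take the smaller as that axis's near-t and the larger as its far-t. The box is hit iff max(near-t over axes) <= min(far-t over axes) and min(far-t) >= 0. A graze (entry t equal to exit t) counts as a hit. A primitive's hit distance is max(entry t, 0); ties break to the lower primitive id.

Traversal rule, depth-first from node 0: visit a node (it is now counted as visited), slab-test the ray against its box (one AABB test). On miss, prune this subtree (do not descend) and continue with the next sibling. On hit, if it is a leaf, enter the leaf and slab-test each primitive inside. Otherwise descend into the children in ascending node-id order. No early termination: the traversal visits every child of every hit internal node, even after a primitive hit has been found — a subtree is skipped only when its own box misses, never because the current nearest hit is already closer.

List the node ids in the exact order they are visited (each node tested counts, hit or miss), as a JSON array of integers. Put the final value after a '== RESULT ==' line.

Walk:
N0 x:[28,125/3] y:[56/3,100/3] z:[17,54] -> hit [28,100/3], descend [5, 11]
  N5 x:[88/3,124/3] y:[56/3,26] z:[17,54] -> miss, prune
  N11 x:[28,125/3] y:[25,100/3] z:[19,50] -> hit [28,100/3], descend [12, 13]
    N12 x:[28,98/3] y:[85/3,100/3] z:[19,46] -> hit [85/3,98/3], descend [3, 4]
      N3 x:[28,97/3] y:[89/3,98/3] z:[24,46] -> hit [89/3,97/3] leaf, test {P11@t=31, P16(miss), P19(miss)}
      N4 x:[92/3,98/3] y:[85/3,100/3] z:[19,25] -> miss, prune
    N13 x:[32,125/3] y:[25,98/3] z:[22,50] -> hit [32,98/3], descend [6, 7]
      N6 x:[32,109/3] y:[27,31] z:[29,45] -> miss, prune
      N7 x:[36,125/3] y:[25,98/3] z:[22,50] -> miss, prune

Visited [0, 5, 11, 12, 3, 4, 13, 6, 7]. Tests: 9 box, 1 leaf. Nearest: P11.

== RESULT ==
[0, 5, 11, 12, 3, 4, 13, 6, 7]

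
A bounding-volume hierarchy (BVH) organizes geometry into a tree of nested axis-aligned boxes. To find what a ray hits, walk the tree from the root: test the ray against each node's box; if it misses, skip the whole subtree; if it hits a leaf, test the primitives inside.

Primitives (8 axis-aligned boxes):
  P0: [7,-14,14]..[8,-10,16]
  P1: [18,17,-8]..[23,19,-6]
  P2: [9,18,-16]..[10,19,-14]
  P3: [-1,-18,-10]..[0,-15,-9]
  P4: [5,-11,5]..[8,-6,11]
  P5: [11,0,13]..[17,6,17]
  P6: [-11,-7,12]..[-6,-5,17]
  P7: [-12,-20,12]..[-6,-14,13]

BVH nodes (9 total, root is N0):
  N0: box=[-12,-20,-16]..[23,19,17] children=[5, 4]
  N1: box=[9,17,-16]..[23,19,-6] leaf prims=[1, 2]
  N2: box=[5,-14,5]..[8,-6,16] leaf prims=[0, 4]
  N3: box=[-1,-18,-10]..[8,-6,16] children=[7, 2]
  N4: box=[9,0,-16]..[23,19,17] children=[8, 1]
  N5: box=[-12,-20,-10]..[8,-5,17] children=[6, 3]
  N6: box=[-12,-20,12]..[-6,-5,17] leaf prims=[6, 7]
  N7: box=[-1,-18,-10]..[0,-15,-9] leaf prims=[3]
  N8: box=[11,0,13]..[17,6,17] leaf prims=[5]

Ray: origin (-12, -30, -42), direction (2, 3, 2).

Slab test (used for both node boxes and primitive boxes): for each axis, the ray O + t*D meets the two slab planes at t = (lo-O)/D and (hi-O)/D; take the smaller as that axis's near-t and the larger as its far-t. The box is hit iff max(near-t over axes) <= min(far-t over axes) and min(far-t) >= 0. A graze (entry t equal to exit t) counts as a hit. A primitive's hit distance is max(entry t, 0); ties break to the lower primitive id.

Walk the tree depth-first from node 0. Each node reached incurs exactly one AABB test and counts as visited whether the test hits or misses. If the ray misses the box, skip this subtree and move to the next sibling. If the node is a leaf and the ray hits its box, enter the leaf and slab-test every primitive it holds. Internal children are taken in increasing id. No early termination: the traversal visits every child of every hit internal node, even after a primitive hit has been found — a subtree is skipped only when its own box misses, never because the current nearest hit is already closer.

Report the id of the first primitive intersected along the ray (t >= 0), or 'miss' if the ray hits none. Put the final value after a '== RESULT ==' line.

Traverse from the root:
N0 x:[0,35/2] y:[10/3,49/3] z:[13,59/2] -> hit [13,49/3], descend [4, 5]
  N4 x:[21/2,35/2] y:[10,49/3] z:[13,59/2] -> hit [13,49/3], descend [1, 8]
    N1 x:[21/2,35/2] y:[47/3,49/3] z:[13,18] -> hit [47/3,49/3] leaf, test {P1(miss), P2(miss)}
    N8 x:[23/2,29/2] y:[10,12] z:[55/2,59/2] -> miss, prune
  N5 x:[0,10] y:[10/3,25/3] z:[16,59/2] -> miss, prune

order=[0, 4, 1, 8, 5]  |boxes|=5  |leaves|=1  hit=miss

== RESULT ==
miss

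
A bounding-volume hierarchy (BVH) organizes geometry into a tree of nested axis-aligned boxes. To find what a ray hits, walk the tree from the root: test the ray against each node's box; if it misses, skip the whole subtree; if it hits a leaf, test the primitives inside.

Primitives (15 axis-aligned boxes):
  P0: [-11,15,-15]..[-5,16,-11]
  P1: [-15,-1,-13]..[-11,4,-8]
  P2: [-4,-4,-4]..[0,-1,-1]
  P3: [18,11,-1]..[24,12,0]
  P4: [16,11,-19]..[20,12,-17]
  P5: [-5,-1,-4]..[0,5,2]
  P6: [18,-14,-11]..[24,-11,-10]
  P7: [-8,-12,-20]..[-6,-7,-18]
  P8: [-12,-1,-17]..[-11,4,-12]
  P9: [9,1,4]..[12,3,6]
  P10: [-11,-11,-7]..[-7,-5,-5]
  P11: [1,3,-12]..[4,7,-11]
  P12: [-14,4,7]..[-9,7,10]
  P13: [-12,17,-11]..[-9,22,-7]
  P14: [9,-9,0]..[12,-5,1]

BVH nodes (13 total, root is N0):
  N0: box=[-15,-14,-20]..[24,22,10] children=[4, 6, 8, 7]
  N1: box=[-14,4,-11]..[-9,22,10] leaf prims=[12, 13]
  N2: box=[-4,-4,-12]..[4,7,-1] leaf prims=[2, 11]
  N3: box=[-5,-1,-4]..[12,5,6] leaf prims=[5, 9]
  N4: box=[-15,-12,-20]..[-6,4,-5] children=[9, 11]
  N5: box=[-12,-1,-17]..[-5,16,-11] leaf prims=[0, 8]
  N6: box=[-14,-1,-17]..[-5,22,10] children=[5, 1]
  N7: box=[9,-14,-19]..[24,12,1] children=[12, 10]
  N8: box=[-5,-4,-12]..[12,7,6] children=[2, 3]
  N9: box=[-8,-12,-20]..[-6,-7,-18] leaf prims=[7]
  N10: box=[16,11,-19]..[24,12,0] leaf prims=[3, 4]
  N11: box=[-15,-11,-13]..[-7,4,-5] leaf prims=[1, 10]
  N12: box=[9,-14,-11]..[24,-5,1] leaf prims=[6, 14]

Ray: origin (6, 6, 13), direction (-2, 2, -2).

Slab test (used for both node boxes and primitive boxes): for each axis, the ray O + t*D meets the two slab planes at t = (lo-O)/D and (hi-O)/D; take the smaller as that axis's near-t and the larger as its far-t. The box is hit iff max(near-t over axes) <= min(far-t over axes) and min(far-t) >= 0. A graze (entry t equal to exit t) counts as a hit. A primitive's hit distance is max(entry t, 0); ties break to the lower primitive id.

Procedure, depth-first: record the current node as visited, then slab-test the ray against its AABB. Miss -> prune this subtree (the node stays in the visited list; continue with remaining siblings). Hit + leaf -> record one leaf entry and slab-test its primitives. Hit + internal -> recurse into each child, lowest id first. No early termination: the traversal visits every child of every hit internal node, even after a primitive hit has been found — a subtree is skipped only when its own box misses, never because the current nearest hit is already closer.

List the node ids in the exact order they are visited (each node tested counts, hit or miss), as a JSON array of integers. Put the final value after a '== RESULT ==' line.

Traverse from the root:
N0 x:[-9,21/2] y:[-10,8] z:[3/2,33/2] -> hit [3/2,8], descend [4, 6, 7, 8]
  N4 x:[6,21/2] y:[-9,-1] z:[9,33/2] -> miss, prune
  N6 x:[11/2,10] y:[-7/2,8] z:[3/2,15] -> hit [11/2,8], descend [1, 5]
    N1 x:[15/2,10] y:[-1,8] z:[3/2,12] -> hit [15/2,8] leaf, test {P12(miss), P13(miss)}
    N5 x:[11/2,9] y:[-7/2,5] z:[12,15] -> miss, prune
  N7 x:[-9,-3/2] y:[-10,3] z:[6,16] -> miss, prune
  N8 x:[-3,11/2] y:[-5,1/2] z:[7/2,25/2] -> miss, prune

order=[0, 4, 6, 1, 5, 7, 8]  |boxes|=7  |leaves|=1  hit=miss

== RESULT ==
[0, 4, 6, 1, 5, 7, 8]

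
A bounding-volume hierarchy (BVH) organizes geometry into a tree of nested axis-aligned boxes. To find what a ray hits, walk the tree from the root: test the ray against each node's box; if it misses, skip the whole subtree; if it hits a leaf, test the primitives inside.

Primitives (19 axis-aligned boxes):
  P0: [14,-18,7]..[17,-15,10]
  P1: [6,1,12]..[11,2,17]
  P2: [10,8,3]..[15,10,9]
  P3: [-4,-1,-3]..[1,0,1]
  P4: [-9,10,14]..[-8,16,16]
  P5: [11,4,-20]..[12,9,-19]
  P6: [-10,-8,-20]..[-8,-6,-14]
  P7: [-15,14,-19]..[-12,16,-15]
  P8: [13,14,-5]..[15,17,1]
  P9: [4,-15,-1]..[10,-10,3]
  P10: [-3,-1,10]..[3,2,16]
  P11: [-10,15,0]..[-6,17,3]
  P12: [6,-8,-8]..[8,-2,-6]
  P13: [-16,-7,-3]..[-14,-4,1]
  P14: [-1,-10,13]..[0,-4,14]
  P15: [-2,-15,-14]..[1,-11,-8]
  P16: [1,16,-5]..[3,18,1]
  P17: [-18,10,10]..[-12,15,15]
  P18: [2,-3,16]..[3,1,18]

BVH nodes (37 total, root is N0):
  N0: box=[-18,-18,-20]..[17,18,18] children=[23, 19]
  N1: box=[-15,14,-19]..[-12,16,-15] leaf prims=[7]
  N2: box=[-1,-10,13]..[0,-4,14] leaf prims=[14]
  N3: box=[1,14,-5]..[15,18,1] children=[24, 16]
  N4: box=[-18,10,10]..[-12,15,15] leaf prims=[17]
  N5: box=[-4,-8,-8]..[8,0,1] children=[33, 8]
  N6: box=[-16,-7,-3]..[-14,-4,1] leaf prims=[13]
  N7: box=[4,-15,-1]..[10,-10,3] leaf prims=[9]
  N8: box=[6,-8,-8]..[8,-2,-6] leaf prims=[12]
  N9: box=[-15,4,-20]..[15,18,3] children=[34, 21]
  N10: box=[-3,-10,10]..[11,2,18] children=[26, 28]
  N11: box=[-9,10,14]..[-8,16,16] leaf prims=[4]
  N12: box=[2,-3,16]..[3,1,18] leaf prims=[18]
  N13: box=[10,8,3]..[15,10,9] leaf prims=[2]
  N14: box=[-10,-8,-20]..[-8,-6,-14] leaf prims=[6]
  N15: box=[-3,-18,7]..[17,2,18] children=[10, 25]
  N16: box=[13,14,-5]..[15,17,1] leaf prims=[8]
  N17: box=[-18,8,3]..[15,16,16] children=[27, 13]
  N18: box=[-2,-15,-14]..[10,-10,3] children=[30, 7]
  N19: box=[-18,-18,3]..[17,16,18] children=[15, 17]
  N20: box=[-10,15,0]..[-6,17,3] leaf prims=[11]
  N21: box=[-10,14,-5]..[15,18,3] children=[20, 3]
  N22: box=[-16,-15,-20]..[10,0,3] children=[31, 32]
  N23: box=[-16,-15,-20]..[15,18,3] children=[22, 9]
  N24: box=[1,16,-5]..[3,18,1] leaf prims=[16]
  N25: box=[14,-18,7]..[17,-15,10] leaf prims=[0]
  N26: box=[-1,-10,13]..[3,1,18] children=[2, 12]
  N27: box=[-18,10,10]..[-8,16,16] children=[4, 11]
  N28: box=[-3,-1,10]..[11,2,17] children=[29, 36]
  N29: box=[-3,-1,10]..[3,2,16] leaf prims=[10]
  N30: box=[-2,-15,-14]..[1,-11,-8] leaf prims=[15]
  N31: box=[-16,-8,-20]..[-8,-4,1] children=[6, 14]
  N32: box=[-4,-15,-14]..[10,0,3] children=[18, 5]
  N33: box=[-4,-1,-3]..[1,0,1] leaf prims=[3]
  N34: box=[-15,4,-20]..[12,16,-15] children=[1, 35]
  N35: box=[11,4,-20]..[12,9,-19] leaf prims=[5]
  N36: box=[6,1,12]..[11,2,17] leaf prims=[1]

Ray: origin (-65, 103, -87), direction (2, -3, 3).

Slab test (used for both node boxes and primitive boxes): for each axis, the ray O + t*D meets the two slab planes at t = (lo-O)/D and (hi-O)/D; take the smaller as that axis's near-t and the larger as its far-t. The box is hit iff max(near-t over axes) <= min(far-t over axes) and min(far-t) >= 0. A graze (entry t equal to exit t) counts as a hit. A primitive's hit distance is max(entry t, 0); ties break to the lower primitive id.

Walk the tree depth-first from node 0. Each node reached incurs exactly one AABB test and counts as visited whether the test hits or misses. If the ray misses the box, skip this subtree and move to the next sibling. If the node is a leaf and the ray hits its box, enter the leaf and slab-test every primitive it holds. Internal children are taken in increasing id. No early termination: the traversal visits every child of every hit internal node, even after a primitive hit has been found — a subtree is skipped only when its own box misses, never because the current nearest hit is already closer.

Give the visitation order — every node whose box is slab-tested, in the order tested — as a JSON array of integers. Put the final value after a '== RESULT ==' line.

Traverse from the root:
N0 x:[47/2,41] y:[85/3,121/3] z:[67/3,35] -> hit [85/3,35], descend [19, 23]
  N19 x:[47/2,41] y:[29,121/3] z:[30,35] -> hit [30,35], descend [15, 17]
    N15 x:[31,41] y:[101/3,121/3] z:[94/3,35] -> hit [101/3,35], descend [10, 25]
      N10 x:[31,38] y:[101/3,113/3] z:[97/3,35] -> hit [101/3,35], descend [26, 28]
        N26 x:[32,34] y:[34,113/3] z:[100/3,35] -> hit [34,34], descend [2, 12]
          N2 x:[32,65/2] y:[107/3,113/3] z:[100/3,101/3] -> miss, prune
          N12 x:[67/2,34] y:[34,106/3] z:[103/3,35] -> miss, prune
        N28 x:[31,38] y:[101/3,104/3] z:[97/3,104/3] -> hit [101/3,104/3], descend [29, 36]
          N29 x:[31,34] y:[101/3,104/3] z:[97/3,103/3] -> hit [101/3,34] leaf, test {P10@t=101/3}
          N36 x:[71/2,38] y:[101/3,34] z:[33,104/3] -> miss, prune
      N25 x:[79/2,41] y:[118/3,121/3] z:[94/3,97/3] -> miss, prune
    N17 x:[47/2,40] y:[29,95/3] z:[30,103/3] -> hit [30,95/3], descend [13, 27]
      N13 x:[75/2,40] y:[31,95/3] z:[30,32] -> miss, prune
      N27 x:[47/2,57/2] y:[29,31] z:[97/3,103/3] -> miss, prune
  N23 x:[49/2,40] y:[85/3,118/3] z:[67/3,30] -> hit [85/3,30], descend [9, 22]
    N9 x:[25,40] y:[85/3,33] z:[67/3,30] -> hit [85/3,30], descend [21, 34]
      N21 x:[55/2,40] y:[85/3,89/3] z:[82/3,30] -> hit [85/3,89/3], descend [3, 20]
        N3 x:[33,40] y:[85/3,89/3] z:[82/3,88/3] -> miss, prune
        N20 x:[55/2,59/2] y:[86/3,88/3] z:[29,30] -> hit [29,88/3] leaf, test {P11@t=29}
      N34 x:[25,77/2] y:[29,33] z:[67/3,24] -> miss, prune
    N22 x:[49/2,75/2] y:[103/3,118/3] z:[67/3,30] -> miss, prune

Summary -> nodes [0, 19, 15, 10, 26, 2, 12, 28, 29, 36, 25, 17, 13, 27, 23, 9, 21, 3, 20, 34, 22]; box-tests=21; leaf-entries=2; first=P11

== RESULT ==
[0, 19, 15, 10, 26, 2, 12, 28, 29, 36, 25, 17, 13, 27, 23, 9, 21, 3, 20, 34, 22]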